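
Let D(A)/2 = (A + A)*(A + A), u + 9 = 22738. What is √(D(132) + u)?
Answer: √162121 ≈ 402.64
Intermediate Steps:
u = 22729 (u = -9 + 22738 = 22729)
D(A) = 8*A² (D(A) = 2*((A + A)*(A + A)) = 2*((2*A)*(2*A)) = 2*(4*A²) = 8*A²)
√(D(132) + u) = √(8*132² + 22729) = √(8*17424 + 22729) = √(139392 + 22729) = √162121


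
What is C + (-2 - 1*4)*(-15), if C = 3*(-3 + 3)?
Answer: 90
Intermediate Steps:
C = 0 (C = 3*0 = 0)
C + (-2 - 1*4)*(-15) = 0 + (-2 - 1*4)*(-15) = 0 + (-2 - 4)*(-15) = 0 - 6*(-15) = 0 + 90 = 90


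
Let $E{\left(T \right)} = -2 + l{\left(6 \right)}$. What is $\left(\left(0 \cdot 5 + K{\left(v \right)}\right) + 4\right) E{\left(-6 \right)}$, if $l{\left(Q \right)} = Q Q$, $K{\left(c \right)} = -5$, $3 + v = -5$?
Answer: $-34$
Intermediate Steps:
$v = -8$ ($v = -3 - 5 = -8$)
$l{\left(Q \right)} = Q^{2}$
$E{\left(T \right)} = 34$ ($E{\left(T \right)} = -2 + 6^{2} = -2 + 36 = 34$)
$\left(\left(0 \cdot 5 + K{\left(v \right)}\right) + 4\right) E{\left(-6 \right)} = \left(\left(0 \cdot 5 - 5\right) + 4\right) 34 = \left(\left(0 - 5\right) + 4\right) 34 = \left(-5 + 4\right) 34 = \left(-1\right) 34 = -34$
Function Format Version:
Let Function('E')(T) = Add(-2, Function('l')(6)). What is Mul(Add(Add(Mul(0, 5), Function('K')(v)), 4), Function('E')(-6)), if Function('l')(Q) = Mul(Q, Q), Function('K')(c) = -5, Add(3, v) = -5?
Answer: -34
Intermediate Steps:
v = -8 (v = Add(-3, -5) = -8)
Function('l')(Q) = Pow(Q, 2)
Function('E')(T) = 34 (Function('E')(T) = Add(-2, Pow(6, 2)) = Add(-2, 36) = 34)
Mul(Add(Add(Mul(0, 5), Function('K')(v)), 4), Function('E')(-6)) = Mul(Add(Add(Mul(0, 5), -5), 4), 34) = Mul(Add(Add(0, -5), 4), 34) = Mul(Add(-5, 4), 34) = Mul(-1, 34) = -34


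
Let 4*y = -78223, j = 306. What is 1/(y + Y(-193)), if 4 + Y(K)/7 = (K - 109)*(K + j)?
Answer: -4/1033863 ≈ -3.8690e-6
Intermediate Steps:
y = -78223/4 (y = (1/4)*(-78223) = -78223/4 ≈ -19556.)
Y(K) = -28 + 7*(-109 + K)*(306 + K) (Y(K) = -28 + 7*((K - 109)*(K + 306)) = -28 + 7*((-109 + K)*(306 + K)) = -28 + 7*(-109 + K)*(306 + K))
1/(y + Y(-193)) = 1/(-78223/4 + (-233506 + 7*(-193)**2 + 1379*(-193))) = 1/(-78223/4 + (-233506 + 7*37249 - 266147)) = 1/(-78223/4 + (-233506 + 260743 - 266147)) = 1/(-78223/4 - 238910) = 1/(-1033863/4) = -4/1033863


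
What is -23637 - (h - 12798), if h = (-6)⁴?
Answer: -12135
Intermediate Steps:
h = 1296
-23637 - (h - 12798) = -23637 - (1296 - 12798) = -23637 - 1*(-11502) = -23637 + 11502 = -12135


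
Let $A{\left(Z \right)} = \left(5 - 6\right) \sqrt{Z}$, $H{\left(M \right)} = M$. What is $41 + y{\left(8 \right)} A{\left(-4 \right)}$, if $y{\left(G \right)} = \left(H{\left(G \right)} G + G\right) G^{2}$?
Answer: $41 - 9216 i \approx 41.0 - 9216.0 i$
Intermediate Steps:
$y{\left(G \right)} = G^{2} \left(G + G^{2}\right)$ ($y{\left(G \right)} = \left(G G + G\right) G^{2} = \left(G^{2} + G\right) G^{2} = \left(G + G^{2}\right) G^{2} = G^{2} \left(G + G^{2}\right)$)
$A{\left(Z \right)} = - \sqrt{Z}$ ($A{\left(Z \right)} = \left(5 - 6\right) \sqrt{Z} = - \sqrt{Z}$)
$41 + y{\left(8 \right)} A{\left(-4 \right)} = 41 + 8^{3} \left(1 + 8\right) \left(- \sqrt{-4}\right) = 41 + 512 \cdot 9 \left(- 2 i\right) = 41 + 4608 \left(- 2 i\right) = 41 - 9216 i$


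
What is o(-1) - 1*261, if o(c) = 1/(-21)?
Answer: -5482/21 ≈ -261.05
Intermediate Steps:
o(c) = -1/21
o(-1) - 1*261 = -1/21 - 1*261 = -1/21 - 261 = -5482/21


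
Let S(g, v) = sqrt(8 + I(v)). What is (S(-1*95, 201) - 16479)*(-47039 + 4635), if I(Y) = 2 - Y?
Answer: 698775516 - 42404*I*sqrt(191) ≈ 6.9878e+8 - 5.8604e+5*I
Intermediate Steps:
S(g, v) = sqrt(10 - v) (S(g, v) = sqrt(8 + (2 - v)) = sqrt(10 - v))
(S(-1*95, 201) - 16479)*(-47039 + 4635) = (sqrt(10 - 1*201) - 16479)*(-47039 + 4635) = (sqrt(10 - 201) - 16479)*(-42404) = (sqrt(-191) - 16479)*(-42404) = (I*sqrt(191) - 16479)*(-42404) = (-16479 + I*sqrt(191))*(-42404) = 698775516 - 42404*I*sqrt(191)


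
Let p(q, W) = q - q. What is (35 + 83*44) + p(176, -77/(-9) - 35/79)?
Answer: 3687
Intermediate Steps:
p(q, W) = 0
(35 + 83*44) + p(176, -77/(-9) - 35/79) = (35 + 83*44) + 0 = (35 + 3652) + 0 = 3687 + 0 = 3687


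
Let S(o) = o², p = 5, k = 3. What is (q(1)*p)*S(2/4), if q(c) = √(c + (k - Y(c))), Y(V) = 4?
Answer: 0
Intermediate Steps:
q(c) = √(-1 + c) (q(c) = √(c + (3 - 1*4)) = √(c + (3 - 4)) = √(c - 1) = √(-1 + c))
(q(1)*p)*S(2/4) = (√(-1 + 1)*5)*(2/4)² = (√0*5)*(2*(¼))² = (0*5)*(½)² = 0*(¼) = 0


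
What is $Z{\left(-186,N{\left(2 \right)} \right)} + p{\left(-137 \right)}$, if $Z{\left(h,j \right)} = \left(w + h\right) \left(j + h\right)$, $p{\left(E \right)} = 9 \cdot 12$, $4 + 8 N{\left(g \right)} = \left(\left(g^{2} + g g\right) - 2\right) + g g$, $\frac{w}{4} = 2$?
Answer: $\frac{66165}{2} \approx 33083.0$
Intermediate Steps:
$w = 8$ ($w = 4 \cdot 2 = 8$)
$N{\left(g \right)} = - \frac{3}{4} + \frac{3 g^{2}}{8}$ ($N{\left(g \right)} = - \frac{1}{2} + \frac{\left(\left(g^{2} + g g\right) - 2\right) + g g}{8} = - \frac{1}{2} + \frac{\left(\left(g^{2} + g^{2}\right) - 2\right) + g^{2}}{8} = - \frac{1}{2} + \frac{\left(2 g^{2} - 2\right) + g^{2}}{8} = - \frac{1}{2} + \frac{\left(-2 + 2 g^{2}\right) + g^{2}}{8} = - \frac{1}{2} + \frac{-2 + 3 g^{2}}{8} = - \frac{1}{2} + \left(- \frac{1}{4} + \frac{3 g^{2}}{8}\right) = - \frac{3}{4} + \frac{3 g^{2}}{8}$)
$p{\left(E \right)} = 108$
$Z{\left(h,j \right)} = \left(8 + h\right) \left(h + j\right)$ ($Z{\left(h,j \right)} = \left(8 + h\right) \left(j + h\right) = \left(8 + h\right) \left(h + j\right)$)
$Z{\left(-186,N{\left(2 \right)} \right)} + p{\left(-137 \right)} = \left(\left(-186\right)^{2} + 8 \left(-186\right) + 8 \left(- \frac{3}{4} + \frac{3 \cdot 2^{2}}{8}\right) - 186 \left(- \frac{3}{4} + \frac{3 \cdot 2^{2}}{8}\right)\right) + 108 = \left(34596 - 1488 + 8 \left(- \frac{3}{4} + \frac{3}{8} \cdot 4\right) - 186 \left(- \frac{3}{4} + \frac{3}{8} \cdot 4\right)\right) + 108 = \left(34596 - 1488 + 8 \left(- \frac{3}{4} + \frac{3}{2}\right) - 186 \left(- \frac{3}{4} + \frac{3}{2}\right)\right) + 108 = \left(34596 - 1488 + 8 \cdot \frac{3}{4} - \frac{279}{2}\right) + 108 = \left(34596 - 1488 + 6 - \frac{279}{2}\right) + 108 = \frac{65949}{2} + 108 = \frac{66165}{2}$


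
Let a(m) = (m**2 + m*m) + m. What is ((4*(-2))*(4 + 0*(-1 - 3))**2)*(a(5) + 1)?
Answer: -7168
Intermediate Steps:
a(m) = m + 2*m**2 (a(m) = (m**2 + m**2) + m = 2*m**2 + m = m + 2*m**2)
((4*(-2))*(4 + 0*(-1 - 3))**2)*(a(5) + 1) = ((4*(-2))*(4 + 0*(-1 - 3))**2)*(5*(1 + 2*5) + 1) = (-8*(4 + 0*(-4))**2)*(5*(1 + 10) + 1) = (-8*(4 + 0)**2)*(5*11 + 1) = (-8*4**2)*(55 + 1) = -8*16*56 = -128*56 = -7168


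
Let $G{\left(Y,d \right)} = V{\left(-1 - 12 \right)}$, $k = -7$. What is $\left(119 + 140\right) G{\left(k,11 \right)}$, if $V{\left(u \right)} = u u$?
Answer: $43771$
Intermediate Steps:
$V{\left(u \right)} = u^{2}$
$G{\left(Y,d \right)} = 169$ ($G{\left(Y,d \right)} = \left(-1 - 12\right)^{2} = \left(-13\right)^{2} = 169$)
$\left(119 + 140\right) G{\left(k,11 \right)} = \left(119 + 140\right) 169 = 259 \cdot 169 = 43771$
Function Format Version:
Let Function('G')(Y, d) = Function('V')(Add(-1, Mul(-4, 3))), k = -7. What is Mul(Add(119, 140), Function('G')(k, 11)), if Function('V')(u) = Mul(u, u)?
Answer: 43771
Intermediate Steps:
Function('V')(u) = Pow(u, 2)
Function('G')(Y, d) = 169 (Function('G')(Y, d) = Pow(Add(-1, Mul(-4, 3)), 2) = Pow(Add(-1, -12), 2) = Pow(-13, 2) = 169)
Mul(Add(119, 140), Function('G')(k, 11)) = Mul(Add(119, 140), 169) = Mul(259, 169) = 43771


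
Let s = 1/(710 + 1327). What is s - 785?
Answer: -1599044/2037 ≈ -785.00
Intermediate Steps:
s = 1/2037 ≈ 0.00049092
s - 785 = 1/2037 - 785 = -1599044/2037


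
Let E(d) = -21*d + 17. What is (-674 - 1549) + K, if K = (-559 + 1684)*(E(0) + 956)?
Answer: 1092402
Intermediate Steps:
E(d) = 17 - 21*d
K = 1094625 (K = (-559 + 1684)*((17 - 21*0) + 956) = 1125*((17 + 0) + 956) = 1125*(17 + 956) = 1125*973 = 1094625)
(-674 - 1549) + K = (-674 - 1549) + 1094625 = -2223 + 1094625 = 1092402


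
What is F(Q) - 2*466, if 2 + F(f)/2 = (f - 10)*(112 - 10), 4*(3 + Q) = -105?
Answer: -8943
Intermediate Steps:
Q = -117/4 (Q = -3 + (¼)*(-105) = -3 - 105/4 = -117/4 ≈ -29.250)
F(f) = -2044 + 204*f (F(f) = -4 + 2*((f - 10)*(112 - 10)) = -4 + 2*((-10 + f)*102) = -4 + 2*(-1020 + 102*f) = -4 + (-2040 + 204*f) = -2044 + 204*f)
F(Q) - 2*466 = (-2044 + 204*(-117/4)) - 2*466 = (-2044 - 5967) - 932 = -8011 - 932 = -8943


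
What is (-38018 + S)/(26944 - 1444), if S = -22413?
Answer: -60431/25500 ≈ -2.3698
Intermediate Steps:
(-38018 + S)/(26944 - 1444) = (-38018 - 22413)/(26944 - 1444) = -60431/25500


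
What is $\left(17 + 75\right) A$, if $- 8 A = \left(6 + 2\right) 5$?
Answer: $-460$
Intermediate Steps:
$A = -5$ ($A = - \frac{\left(6 + 2\right) 5}{8} = - \frac{8 \cdot 5}{8} = \left(- \frac{1}{8}\right) 40 = -5$)
$\left(17 + 75\right) A = \left(17 + 75\right) \left(-5\right) = 92 \left(-5\right) = -460$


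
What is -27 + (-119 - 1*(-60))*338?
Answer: -19969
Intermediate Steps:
-27 + (-119 - 1*(-60))*338 = -27 + (-119 + 60)*338 = -27 - 59*338 = -27 - 19942 = -19969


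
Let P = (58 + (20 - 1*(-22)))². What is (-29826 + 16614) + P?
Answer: -3212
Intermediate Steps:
P = 10000 (P = (58 + (20 + 22))² = (58 + 42)² = 100² = 10000)
(-29826 + 16614) + P = (-29826 + 16614) + 10000 = -13212 + 10000 = -3212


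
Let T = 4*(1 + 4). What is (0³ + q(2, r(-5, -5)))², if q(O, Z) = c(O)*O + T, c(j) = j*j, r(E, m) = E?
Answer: 784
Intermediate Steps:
c(j) = j²
T = 20 (T = 4*5 = 20)
q(O, Z) = 20 + O³ (q(O, Z) = O²*O + 20 = O³ + 20 = 20 + O³)
(0³ + q(2, r(-5, -5)))² = (0³ + (20 + 2³))² = (0 + (20 + 8))² = (0 + 28)² = 28² = 784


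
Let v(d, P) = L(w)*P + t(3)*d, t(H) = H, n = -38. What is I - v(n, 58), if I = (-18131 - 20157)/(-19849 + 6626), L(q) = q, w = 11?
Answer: -6890564/13223 ≈ -521.10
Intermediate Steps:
I = 38288/13223 (I = -38288/(-13223) = -38288*(-1/13223) = 38288/13223 ≈ 2.8956)
v(d, P) = 3*d + 11*P (v(d, P) = 11*P + 3*d = 3*d + 11*P)
I - v(n, 58) = 38288/13223 - (3*(-38) + 11*58) = 38288/13223 - (-114 + 638) = 38288/13223 - 1*524 = 38288/13223 - 524 = -6890564/13223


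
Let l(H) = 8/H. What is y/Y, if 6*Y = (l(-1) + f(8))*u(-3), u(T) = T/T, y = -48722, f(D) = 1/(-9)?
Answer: 2630988/73 ≈ 36041.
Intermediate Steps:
f(D) = -⅑
u(T) = 1
Y = -73/54 (Y = ((8/(-1) - ⅑)*1)/6 = ((8*(-1) - ⅑)*1)/6 = ((-8 - ⅑)*1)/6 = (-73/9*1)/6 = (⅙)*(-73/9) = -73/54 ≈ -1.3519)
y/Y = -48722/(-73/54) = -48722*(-54/73) = 2630988/73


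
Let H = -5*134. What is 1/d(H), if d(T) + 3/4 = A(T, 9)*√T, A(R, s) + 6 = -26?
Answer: -12/10977289 + 512*I*√670/10977289 ≈ -1.0932e-6 + 0.0012073*I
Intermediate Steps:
A(R, s) = -32 (A(R, s) = -6 - 26 = -32)
H = -670
d(T) = -¾ - 32*√T
1/d(H) = 1/(-¾ - 32*I*√670)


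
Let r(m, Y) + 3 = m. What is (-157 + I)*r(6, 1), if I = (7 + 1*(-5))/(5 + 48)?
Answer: -24957/53 ≈ -470.89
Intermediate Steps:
r(m, Y) = -3 + m
I = 2/53 (I = (7 - 5)/53 = 2*(1/53) = 2/53 ≈ 0.037736)
(-157 + I)*r(6, 1) = (-157 + 2/53)*(-3 + 6) = -8319/53*3 = -24957/53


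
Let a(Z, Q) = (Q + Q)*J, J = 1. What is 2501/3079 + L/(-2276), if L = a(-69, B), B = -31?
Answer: 2941587/3503902 ≈ 0.83952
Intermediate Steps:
a(Z, Q) = 2*Q (a(Z, Q) = (Q + Q)*1 = (2*Q)*1 = 2*Q)
L = -62 (L = 2*(-31) = -62)
2501/3079 + L/(-2276) = 2501/3079 - 62/(-2276) = 2501*(1/3079) - 62*(-1/2276) = 2501/3079 + 31/1138 = 2941587/3503902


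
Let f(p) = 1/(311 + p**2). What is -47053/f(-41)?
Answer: -93729576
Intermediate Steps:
-47053/f(-41) = -47053/(1/(311 + (-41)**2)) = -47053/(1/(311 + 1681)) = -47053/(1/1992) = -47053/1/1992 = -47053*1992 = -93729576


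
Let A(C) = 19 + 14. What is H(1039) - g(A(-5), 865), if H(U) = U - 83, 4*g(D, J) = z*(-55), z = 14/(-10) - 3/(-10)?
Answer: 7527/8 ≈ 940.88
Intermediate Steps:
A(C) = 33
z = -11/10 (z = 14*(-⅒) - 3*(-⅒) = -7/5 + 3/10 = -11/10 ≈ -1.1000)
g(D, J) = 121/8 (g(D, J) = (-11/10*(-55))/4 = (¼)*(121/2) = 121/8)
H(U) = -83 + U
H(1039) - g(A(-5), 865) = (-83 + 1039) - 1*121/8 = 956 - 121/8 = 7527/8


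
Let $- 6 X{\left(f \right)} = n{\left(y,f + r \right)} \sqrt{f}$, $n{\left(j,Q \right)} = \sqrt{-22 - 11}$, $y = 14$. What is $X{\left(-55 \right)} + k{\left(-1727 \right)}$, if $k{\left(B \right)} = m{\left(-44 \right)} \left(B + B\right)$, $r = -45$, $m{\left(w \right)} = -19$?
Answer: $65626 + \frac{11 \sqrt{15}}{6} \approx 65633.0$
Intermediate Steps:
$k{\left(B \right)} = - 38 B$ ($k{\left(B \right)} = - 19 \left(B + B\right) = - 19 \cdot 2 B = - 38 B$)
$n{\left(j,Q \right)} = i \sqrt{33}$ ($n{\left(j,Q \right)} = \sqrt{-33} = i \sqrt{33}$)
$X{\left(f \right)} = - \frac{i \sqrt{33} \sqrt{f}}{6}$
$X{\left(-55 \right)} + k{\left(-1727 \right)} = - \frac{i \sqrt{33} \sqrt{-55}}{6} - -65626 = - \frac{i \sqrt{33} i \sqrt{55}}{6} + 65626 = \frac{11 \sqrt{15}}{6} + 65626 = 65626 + \frac{11 \sqrt{15}}{6}$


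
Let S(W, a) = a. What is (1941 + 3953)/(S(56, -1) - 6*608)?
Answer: -5894/3649 ≈ -1.6152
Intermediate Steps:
(1941 + 3953)/(S(56, -1) - 6*608) = (1941 + 3953)/(-1 - 6*608) = 5894/(-1 - 3648) = 5894/(-3649) = 5894*(-1/3649) = -5894/3649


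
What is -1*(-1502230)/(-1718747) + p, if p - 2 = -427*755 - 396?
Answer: -554776940143/1718747 ≈ -3.2278e+5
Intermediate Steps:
p = -322779 (p = 2 + (-427*755 - 396) = 2 + (-322385 - 396) = 2 - 322781 = -322779)
-1*(-1502230)/(-1718747) + p = -1*(-1502230)/(-1718747) - 322779 = 1502230*(-1/1718747) - 322779 = -1502230/1718747 - 322779 = -554776940143/1718747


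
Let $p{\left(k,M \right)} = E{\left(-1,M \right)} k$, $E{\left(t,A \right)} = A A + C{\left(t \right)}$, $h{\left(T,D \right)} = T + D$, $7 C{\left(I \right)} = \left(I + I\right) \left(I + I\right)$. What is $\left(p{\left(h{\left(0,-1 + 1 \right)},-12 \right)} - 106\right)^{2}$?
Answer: $11236$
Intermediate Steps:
$C{\left(I \right)} = \frac{4 I^{2}}{7}$ ($C{\left(I \right)} = \frac{\left(I + I\right) \left(I + I\right)}{7} = \frac{2 I 2 I}{7} = \frac{4 I^{2}}{7}$)
$h{\left(T,D \right)} = D + T$
$E{\left(t,A \right)} = A^{2} + \frac{4 t^{2}}{7}$ ($E{\left(t,A \right)} = A A + \frac{4 t^{2}}{7} = A^{2} + \frac{4 t^{2}}{7}$)
$p{\left(k,M \right)} = k \left(\frac{4}{7} + M^{2}\right)$ ($p{\left(k,M \right)} = \left(M^{2} + \frac{4 \left(-1\right)^{2}}{7}\right) k = \left(M^{2} + \frac{4}{7} \cdot 1\right) k = \left(M^{2} + \frac{4}{7}\right) k = \left(\frac{4}{7} + M^{2}\right) k = k \left(\frac{4}{7} + M^{2}\right)$)
$\left(p{\left(h{\left(0,-1 + 1 \right)},-12 \right)} - 106\right)^{2} = \left(\frac{\left(\left(-1 + 1\right) + 0\right) \left(4 + 7 \left(-12\right)^{2}\right)}{7} - 106\right)^{2} = \left(\frac{\left(0 + 0\right) \left(4 + 7 \cdot 144\right)}{7} - 106\right)^{2} = \left(\frac{1}{7} \cdot 0 \left(4 + 1008\right) - 106\right)^{2} = \left(\frac{1}{7} \cdot 0 \cdot 1012 - 106\right)^{2} = \left(0 - 106\right)^{2} = \left(-106\right)^{2} = 11236$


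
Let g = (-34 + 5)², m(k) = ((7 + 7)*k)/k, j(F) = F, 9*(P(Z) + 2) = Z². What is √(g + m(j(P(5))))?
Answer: 3*√95 ≈ 29.240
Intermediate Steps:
P(Z) = -2 + Z²/9
m(k) = 14 (m(k) = (14*k)/k = 14)
g = 841 (g = (-29)² = 841)
√(g + m(j(P(5)))) = √(841 + 14) = √855 = 3*√95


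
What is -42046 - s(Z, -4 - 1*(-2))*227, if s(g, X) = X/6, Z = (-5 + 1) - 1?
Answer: -125911/3 ≈ -41970.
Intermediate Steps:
Z = -5 (Z = -4 - 1 = -5)
s(g, X) = X/6 (s(g, X) = X*(1/6) = X/6)
-42046 - s(Z, -4 - 1*(-2))*227 = -42046 - (-4 - 1*(-2))/6*227 = -42046 - (-4 + 2)/6*227 = -42046 - (1/6)*(-2)*227 = -42046 - (-1)*227/3 = -42046 - 1*(-227/3) = -42046 + 227/3 = -125911/3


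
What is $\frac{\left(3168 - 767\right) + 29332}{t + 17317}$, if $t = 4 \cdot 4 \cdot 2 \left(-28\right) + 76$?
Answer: $\frac{2441}{1269} \approx 1.9236$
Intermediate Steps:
$t = -820$ ($t = 16 \cdot 2 \left(-28\right) + 76 = 32 \left(-28\right) + 76 = -896 + 76 = -820$)
$\frac{\left(3168 - 767\right) + 29332}{t + 17317} = \frac{\left(3168 - 767\right) + 29332}{-820 + 17317} = \frac{\left(3168 - 767\right) + 29332}{16497} = \left(2401 + 29332\right) \frac{1}{16497} = 31733 \cdot \frac{1}{16497} = \frac{2441}{1269}$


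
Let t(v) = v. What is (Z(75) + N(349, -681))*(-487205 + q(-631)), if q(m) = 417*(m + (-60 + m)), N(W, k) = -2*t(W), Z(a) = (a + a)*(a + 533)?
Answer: -93984426458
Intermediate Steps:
Z(a) = 2*a*(533 + a) (Z(a) = (2*a)*(533 + a) = 2*a*(533 + a))
N(W, k) = -2*W
q(m) = -25020 + 834*m (q(m) = 417*(-60 + 2*m) = -25020 + 834*m)
(Z(75) + N(349, -681))*(-487205 + q(-631)) = (2*75*(533 + 75) - 2*349)*(-487205 + (-25020 + 834*(-631))) = (2*75*608 - 698)*(-487205 + (-25020 - 526254)) = (91200 - 698)*(-487205 - 551274) = 90502*(-1038479) = -93984426458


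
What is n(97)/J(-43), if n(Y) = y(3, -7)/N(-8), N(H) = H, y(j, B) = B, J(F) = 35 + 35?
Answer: 1/80 ≈ 0.012500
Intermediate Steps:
J(F) = 70
n(Y) = 7/8 (n(Y) = -7/(-8) = -7*(-1/8) = 7/8)
n(97)/J(-43) = (7/8)/70 = (7/8)*(1/70) = 1/80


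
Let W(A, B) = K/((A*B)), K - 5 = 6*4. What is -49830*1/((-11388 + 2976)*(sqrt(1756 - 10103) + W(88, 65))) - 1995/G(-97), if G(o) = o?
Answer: 381929730481730195/18570013722131077 - 135863156000*I*sqrt(8347)/191443440434341 ≈ 20.567 - 0.064838*I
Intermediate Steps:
K = 29 (K = 5 + 6*4 = 5 + 24 = 29)
W(A, B) = 29/(A*B) (W(A, B) = 29/((A*B)) = 29*(1/(A*B)) = 29/(A*B))
-49830*1/((-11388 + 2976)*(sqrt(1756 - 10103) + W(88, 65))) - 1995/G(-97) = -49830*1/((-11388 + 2976)*(sqrt(1756 - 10103) + 29/(88*65))) - 1995/(-97) = -49830*(-1/(8412*(sqrt(-8347) + 29*(1/88)*(1/65)))) - 1995*(-1/97) = -49830*(-1/(8412*(I*sqrt(8347) + 29/5720))) + 1995/97 = -49830*(-1/(8412*(29/5720 + I*sqrt(8347)))) + 1995/97 = -49830/(-60987/1430 - 8412*I*sqrt(8347)) + 1995/97 = 1995/97 - 49830/(-60987/1430 - 8412*I*sqrt(8347))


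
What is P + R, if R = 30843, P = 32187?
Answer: 63030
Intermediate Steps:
P + R = 32187 + 30843 = 63030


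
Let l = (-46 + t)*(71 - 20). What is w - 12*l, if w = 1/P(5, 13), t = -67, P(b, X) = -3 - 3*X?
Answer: 2904551/42 ≈ 69156.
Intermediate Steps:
l = -5763 (l = (-46 - 67)*(71 - 20) = -113*51 = -5763)
w = -1/42 (w = 1/(-3 - 3*13) = 1/(-3 - 39) = 1/(-42) = -1/42 ≈ -0.023810)
w - 12*l = -1/42 - 12*(-5763) = -1/42 + 69156 = 2904551/42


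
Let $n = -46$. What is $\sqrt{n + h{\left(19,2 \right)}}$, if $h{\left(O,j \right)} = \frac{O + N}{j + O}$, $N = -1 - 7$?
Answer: $\frac{i \sqrt{20055}}{21} \approx 6.7436 i$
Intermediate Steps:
$N = -8$ ($N = -1 - 7 = -8$)
$h{\left(O,j \right)} = \frac{-8 + O}{O + j}$ ($h{\left(O,j \right)} = \frac{O - 8}{j + O} = \frac{-8 + O}{O + j}$)
$\sqrt{n + h{\left(19,2 \right)}} = \sqrt{-46 + \frac{-8 + 19}{19 + 2}} = \sqrt{-46 + \frac{1}{21} \cdot 11} = \sqrt{-46 + \frac{11}{21}} = \sqrt{- \frac{955}{21}} = \frac{i \sqrt{20055}}{21}$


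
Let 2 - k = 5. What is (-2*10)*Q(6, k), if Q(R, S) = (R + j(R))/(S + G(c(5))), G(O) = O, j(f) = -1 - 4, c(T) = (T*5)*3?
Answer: -5/18 ≈ -0.27778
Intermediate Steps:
k = -3 (k = 2 - 1*5 = 2 - 5 = -3)
c(T) = 15*T (c(T) = (5*T)*3 = 15*T)
j(f) = -5
Q(R, S) = (-5 + R)/(75 + S) (Q(R, S) = (R - 5)/(S + 15*5) = (-5 + R)/(S + 75) = (-5 + R)/(75 + S))
(-2*10)*Q(6, k) = (-2*10)*((-5 + 6)/(75 - 3)) = -20/72 = -5/18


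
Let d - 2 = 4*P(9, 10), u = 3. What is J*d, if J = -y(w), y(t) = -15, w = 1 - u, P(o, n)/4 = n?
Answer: 2430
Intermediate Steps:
P(o, n) = 4*n
w = -2 (w = 1 - 1*3 = 1 - 3 = -2)
d = 162 (d = 2 + 4*(4*10) = 2 + 4*40 = 2 + 160 = 162)
J = 15 (J = -1*(-15) = 15)
J*d = 15*162 = 2430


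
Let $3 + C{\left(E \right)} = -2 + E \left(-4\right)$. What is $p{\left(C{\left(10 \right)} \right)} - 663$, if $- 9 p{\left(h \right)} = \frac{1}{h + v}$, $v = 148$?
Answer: $- \frac{614602}{927} \approx -663.0$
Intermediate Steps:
$C{\left(E \right)} = -5 - 4 E$ ($C{\left(E \right)} = -3 + \left(-2 + E \left(-4\right)\right) = -3 - \left(2 + 4 E\right) = -5 - 4 E$)
$p{\left(h \right)} = - \frac{1}{9 \left(148 + h\right)}$ ($p{\left(h \right)} = - \frac{1}{9 \left(h + 148\right)} = - \frac{1}{9 \left(148 + h\right)}$)
$p{\left(C{\left(10 \right)} \right)} - 663 = - \frac{1}{1332 + 9 \left(-5 - 40\right)} - 663 = - \frac{1}{1332 + 9 \left(-45\right)} - 663 = - \frac{1}{1332 - 405} - 663 = - \frac{1}{927} - 663 = - \frac{614602}{927}$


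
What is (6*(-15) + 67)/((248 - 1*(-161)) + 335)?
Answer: -23/744 ≈ -0.030914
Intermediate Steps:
(6*(-15) + 67)/((248 - 1*(-161)) + 335) = (-90 + 67)/((248 + 161) + 335) = -23/(409 + 335) = -23/744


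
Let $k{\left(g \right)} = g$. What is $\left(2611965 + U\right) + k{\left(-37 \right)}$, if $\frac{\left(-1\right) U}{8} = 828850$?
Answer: $-4018872$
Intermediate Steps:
$U = -6630800$ ($U = \left(-8\right) 828850 = -6630800$)
$\left(2611965 + U\right) + k{\left(-37 \right)} = \left(2611965 - 6630800\right) - 37 = -4018835 - 37 = -4018872$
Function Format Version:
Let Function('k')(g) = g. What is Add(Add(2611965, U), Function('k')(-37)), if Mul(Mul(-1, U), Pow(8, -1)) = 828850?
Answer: -4018872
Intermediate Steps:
U = -6630800 (U = Mul(-8, 828850) = -6630800)
Add(Add(2611965, U), Function('k')(-37)) = Add(Add(2611965, -6630800), -37) = Add(-4018835, -37) = -4018872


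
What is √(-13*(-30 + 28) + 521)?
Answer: √547 ≈ 23.388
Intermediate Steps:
√(-13*(-30 + 28) + 521) = √(-13*(-2) + 521) = √(26 + 521) = √547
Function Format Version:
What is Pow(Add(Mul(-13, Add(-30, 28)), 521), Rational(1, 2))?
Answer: Pow(547, Rational(1, 2)) ≈ 23.388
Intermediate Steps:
Pow(Add(Mul(-13, Add(-30, 28)), 521), Rational(1, 2)) = Pow(Add(Mul(-13, -2), 521), Rational(1, 2)) = Pow(Add(26, 521), Rational(1, 2)) = Pow(547, Rational(1, 2))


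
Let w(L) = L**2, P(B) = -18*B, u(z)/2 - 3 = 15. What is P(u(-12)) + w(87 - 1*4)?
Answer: 6241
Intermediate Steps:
u(z) = 36 (u(z) = 6 + 2*15 = 6 + 30 = 36)
P(u(-12)) + w(87 - 1*4) = -18*36 + (87 - 1*4)**2 = -648 + (87 - 4)**2 = -648 + 83**2 = -648 + 6889 = 6241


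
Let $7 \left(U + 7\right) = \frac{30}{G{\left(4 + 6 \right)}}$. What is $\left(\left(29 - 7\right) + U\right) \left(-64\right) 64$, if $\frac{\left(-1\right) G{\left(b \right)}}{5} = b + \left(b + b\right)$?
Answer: $- \frac{2146304}{35} \approx -61323.0$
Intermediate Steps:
$G{\left(b \right)} = - 15 b$ ($G{\left(b \right)} = - 5 \left(b + \left(b + b\right)\right) = - 5 \left(b + 2 b\right) = - 5 \cdot 3 b = - 15 b$)
$U = - \frac{246}{35}$ ($U = -7 + \frac{30 \frac{1}{\left(-15\right) \left(4 + 6\right)}}{7} = -7 + \frac{30 \frac{1}{\left(-15\right) 10}}{7} = -7 + \frac{30 \frac{1}{-150}}{7} = -7 + \frac{30 \left(- \frac{1}{150}\right)}{7} = -7 + \frac{1}{7} \left(- \frac{1}{5}\right) = -7 - \frac{1}{35} = - \frac{246}{35} \approx -7.0286$)
$\left(\left(29 - 7\right) + U\right) \left(-64\right) 64 = \left(\left(29 - 7\right) - \frac{246}{35}\right) \left(-64\right) 64 = \left(22 - \frac{246}{35}\right) \left(-64\right) 64 = \frac{524}{35} \left(-64\right) 64 = \left(- \frac{33536}{35}\right) 64 = - \frac{2146304}{35}$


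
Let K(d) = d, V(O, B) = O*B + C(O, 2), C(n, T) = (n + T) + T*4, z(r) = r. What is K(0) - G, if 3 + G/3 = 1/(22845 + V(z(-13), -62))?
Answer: 212829/23648 ≈ 8.9999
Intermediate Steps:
C(n, T) = n + 5*T (C(n, T) = (T + n) + 4*T = n + 5*T)
V(O, B) = 10 + O + B*O (V(O, B) = O*B + (O + 5*2) = B*O + (O + 10) = B*O + (10 + O) = 10 + O + B*O)
G = -212829/23648 (G = -9 + 3/(22845 + (10 - 13 - 62*(-13))) = -9 + 3/(22845 + (10 - 13 + 806)) = -9 + 3/(22845 + 803) = -9 + 3/23648 = -212829/23648 ≈ -8.9999)
K(0) - G = 0 - 1*(-212829/23648) = 0 + 212829/23648 = 212829/23648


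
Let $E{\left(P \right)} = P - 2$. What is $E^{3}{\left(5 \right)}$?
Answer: $27$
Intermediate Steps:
$E{\left(P \right)} = -2 + P$
$E^{3}{\left(5 \right)} = \left(-2 + 5\right)^{3} = 3^{3} = 27$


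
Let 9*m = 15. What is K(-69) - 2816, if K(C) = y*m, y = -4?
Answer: -8468/3 ≈ -2822.7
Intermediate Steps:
m = 5/3 (m = (⅑)*15 = 5/3 ≈ 1.6667)
K(C) = -20/3 (K(C) = -4*5/3 = -20/3)
K(-69) - 2816 = -20/3 - 2816 = -8468/3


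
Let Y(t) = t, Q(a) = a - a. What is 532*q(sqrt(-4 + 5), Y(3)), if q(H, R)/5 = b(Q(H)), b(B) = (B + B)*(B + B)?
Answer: 0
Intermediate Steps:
Q(a) = 0
b(B) = 4*B**2 (b(B) = (2*B)*(2*B) = 4*B**2)
q(H, R) = 0 (q(H, R) = 5*(4*0**2) = 5*(4*0) = 5*0 = 0)
532*q(sqrt(-4 + 5), Y(3)) = 532*0 = 0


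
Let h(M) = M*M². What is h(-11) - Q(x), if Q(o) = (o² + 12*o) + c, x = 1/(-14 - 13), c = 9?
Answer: -976537/729 ≈ -1339.6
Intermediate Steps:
x = -1/27 (x = 1/(-27) = -1/27 ≈ -0.037037)
Q(o) = 9 + o² + 12*o (Q(o) = (o² + 12*o) + 9 = 9 + o² + 12*o)
h(M) = M³
h(-11) - Q(x) = (-11)³ - (9 + (-1/27)² + 12*(-1/27)) = -1331 - (9 + 1/729 - 4/9) = -1331 - 1*6238/729 = -1331 - 6238/729 = -976537/729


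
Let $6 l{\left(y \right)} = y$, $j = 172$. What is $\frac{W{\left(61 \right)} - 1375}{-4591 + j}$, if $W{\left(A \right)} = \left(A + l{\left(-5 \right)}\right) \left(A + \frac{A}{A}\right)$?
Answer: $- \frac{7066}{13257} \approx -0.533$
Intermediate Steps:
$l{\left(y \right)} = \frac{y}{6}$
$W{\left(A \right)} = \left(1 + A\right) \left(- \frac{5}{6} + A\right)$ ($W{\left(A \right)} = \left(A + \frac{1}{6} \left(-5\right)\right) \left(A + \frac{A}{A}\right) = \left(A - \frac{5}{6}\right) \left(A + 1\right) = \left(- \frac{5}{6} + A\right) \left(1 + A\right) = \left(1 + A\right) \left(- \frac{5}{6} + A\right)$)
$\frac{W{\left(61 \right)} - 1375}{-4591 + j} = \frac{\left(- \frac{5}{6} + 61^{2} + \frac{1}{6} \cdot 61\right) - 1375}{-4591 + 172} = \frac{\left(- \frac{5}{6} + 3721 + \frac{61}{6}\right) - 1375}{-4419} = \left(\frac{11191}{3} - 1375\right) \left(- \frac{1}{4419}\right) = \frac{7066}{3} \left(- \frac{1}{4419}\right) = - \frac{7066}{13257}$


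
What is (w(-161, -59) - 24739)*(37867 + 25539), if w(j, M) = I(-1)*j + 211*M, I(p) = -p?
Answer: -2368150694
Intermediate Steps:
w(j, M) = j + 211*M (w(j, M) = (-1*(-1))*j + 211*M = 1*j + 211*M = j + 211*M)
(w(-161, -59) - 24739)*(37867 + 25539) = ((-161 + 211*(-59)) - 24739)*(37867 + 25539) = ((-161 - 12449) - 24739)*63406 = (-12610 - 24739)*63406 = -37349*63406 = -2368150694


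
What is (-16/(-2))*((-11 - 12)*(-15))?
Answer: 2760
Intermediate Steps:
(-16/(-2))*((-11 - 12)*(-15)) = (-16*(-½))*(-23*(-15)) = 8*345 = 2760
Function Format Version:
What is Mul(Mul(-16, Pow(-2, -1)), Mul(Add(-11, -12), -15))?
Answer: 2760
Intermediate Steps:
Mul(Mul(-16, Pow(-2, -1)), Mul(Add(-11, -12), -15)) = Mul(Mul(-16, Rational(-1, 2)), Mul(-23, -15)) = Mul(8, 345) = 2760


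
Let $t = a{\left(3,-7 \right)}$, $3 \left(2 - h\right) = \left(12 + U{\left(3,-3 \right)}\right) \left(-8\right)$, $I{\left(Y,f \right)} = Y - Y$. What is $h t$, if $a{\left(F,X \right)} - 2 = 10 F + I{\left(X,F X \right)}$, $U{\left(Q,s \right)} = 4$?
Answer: $\frac{4288}{3} \approx 1429.3$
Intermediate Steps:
$I{\left(Y,f \right)} = 0$
$a{\left(F,X \right)} = 2 + 10 F$ ($a{\left(F,X \right)} = 2 + \left(10 F + 0\right) = 2 + 10 F$)
$h = \frac{134}{3}$ ($h = 2 - \frac{\left(12 + 4\right) \left(-8\right)}{3} = 2 - \frac{16 \left(-8\right)}{3} = 2 - - \frac{128}{3} = 2 + \frac{128}{3} = \frac{134}{3} \approx 44.667$)
$t = 32$ ($t = 2 + 10 \cdot 3 = 2 + 30 = 32$)
$h t = \frac{134}{3} \cdot 32 = \frac{4288}{3}$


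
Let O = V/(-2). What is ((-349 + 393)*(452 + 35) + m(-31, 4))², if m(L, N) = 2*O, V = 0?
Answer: 459159184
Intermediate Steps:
O = 0 (O = 0/(-2) = 0*(-½) = 0)
m(L, N) = 0 (m(L, N) = 2*0 = 0)
((-349 + 393)*(452 + 35) + m(-31, 4))² = ((-349 + 393)*(452 + 35) + 0)² = (44*487 + 0)² = (21428 + 0)² = 21428² = 459159184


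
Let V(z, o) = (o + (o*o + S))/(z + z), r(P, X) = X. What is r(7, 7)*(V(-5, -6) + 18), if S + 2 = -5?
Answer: 1099/10 ≈ 109.90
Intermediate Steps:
S = -7 (S = -2 - 5 = -7)
V(z, o) = (-7 + o + o²)/(2*z) (V(z, o) = (o + (o*o - 7))/(z + z) = (o + (o² - 7))/((2*z)) = (o + (-7 + o²))*(1/(2*z)) = (-7 + o + o²)*(1/(2*z)) = (-7 + o + o²)/(2*z))
r(7, 7)*(V(-5, -6) + 18) = 7*((½)*(-7 - 6 + (-6)²)/(-5) + 18) = 7*((½)*(-⅕)*(-7 - 6 + 36) + 18) = 7*((½)*(-⅕)*23 + 18) = 7*(-23/10 + 18) = 7*(157/10) = 1099/10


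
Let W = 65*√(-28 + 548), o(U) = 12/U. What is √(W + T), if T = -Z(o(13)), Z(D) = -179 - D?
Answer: √(30407 + 21970*√130)/13 ≈ 40.769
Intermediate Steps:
T = 2339/13 (T = -(-179 - 12/13) = -1*(-2339/13) = 2339/13 ≈ 179.92)
W = 130*√130 (W = 65*√520 = 65*(2*√130) = 130*√130 ≈ 1482.2)
√(W + T) = √(130*√130 + 2339/13) = √(2339/13 + 130*√130)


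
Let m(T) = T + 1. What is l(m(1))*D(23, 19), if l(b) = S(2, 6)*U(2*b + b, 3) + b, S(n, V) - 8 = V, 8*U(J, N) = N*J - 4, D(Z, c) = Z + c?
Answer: 1113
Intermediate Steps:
U(J, N) = -½ + J*N/8 (U(J, N) = (N*J - 4)/8 = (J*N - 4)/8 = (-4 + J*N)/8 = -½ + J*N/8)
m(T) = 1 + T
S(n, V) = 8 + V
l(b) = -7 + 67*b/4 (l(b) = (8 + 6)*(-½ + (⅛)*(2*b + b)*3) + b = 14*(-½ + (⅛)*(3*b)*3) + b = 14*(-½ + 9*b/8) + b = (-7 + 63*b/4) + b = -7 + 67*b/4)
l(m(1))*D(23, 19) = (-7 + 67*(1 + 1)/4)*(23 + 19) = (-7 + (67/4)*2)*42 = (-7 + 67/2)*42 = (53/2)*42 = 1113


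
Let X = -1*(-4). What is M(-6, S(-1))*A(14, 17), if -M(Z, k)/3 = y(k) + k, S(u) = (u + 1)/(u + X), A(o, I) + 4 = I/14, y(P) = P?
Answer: 0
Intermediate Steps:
X = 4
A(o, I) = -4 + I/14
S(u) = (1 + u)/(4 + u) (S(u) = (u + 1)/(u + 4) = (1 + u)/(4 + u))
M(Z, k) = -6*k (M(Z, k) = -3*(k + k) = -6*k)
M(-6, S(-1))*A(14, 17) = (-6*(1 - 1)/(4 - 1))*(-4 + (1/14)*17) = (-6*0/3)*(-4 + 17/14) = -2*0*(-39/14) = -6*0*(-39/14) = 0*(-39/14) = 0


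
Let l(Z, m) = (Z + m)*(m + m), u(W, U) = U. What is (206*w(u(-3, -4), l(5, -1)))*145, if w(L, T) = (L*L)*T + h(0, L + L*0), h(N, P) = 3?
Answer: -3733750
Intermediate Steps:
l(Z, m) = 2*m*(Z + m) (l(Z, m) = (Z + m)*(2*m) = 2*m*(Z + m))
w(L, T) = 3 + T*L² (w(L, T) = (L*L)*T + 3 = L²*T + 3 = T*L² + 3 = 3 + T*L²)
(206*w(u(-3, -4), l(5, -1)))*145 = (206*(3 + (2*(-1)*(5 - 1))*(-4)²))*145 = (206*(3 + (2*(-1)*4)*16))*145 = (206*(3 - 8*16))*145 = (206*(3 - 128))*145 = (206*(-125))*145 = -25750*145 = -3733750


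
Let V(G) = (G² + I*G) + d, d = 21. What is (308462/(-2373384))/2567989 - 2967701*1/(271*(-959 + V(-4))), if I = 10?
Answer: 347838754103482301/30556400147944476 ≈ 11.383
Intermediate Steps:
V(G) = 21 + G² + 10*G (V(G) = (G² + 10*G) + 21 = 21 + G² + 10*G)
(308462/(-2373384))/2567989 - 2967701*1/(271*(-959 + V(-4))) = (308462/(-2373384))/2567989 - 2967701*1/(271*(-959 + (21 + (-4)² + 10*(-4)))) = (308462*(-1/2373384))*(1/2567989) - 2967701*1/(271*(-959 + (21 + 16 - 40))) = -154231/1186692*1/2567989 - 2967701*1/(271*(-959 - 3)) = -154231/3047412002388 - 2967701/((-962*271)) = -154231/3047412002388 - 2967701/(-260702) = -154231/3047412002388 - 2967701*(-1/260702) = -154231/3047412002388 + 2967701/260702 = 347838754103482301/30556400147944476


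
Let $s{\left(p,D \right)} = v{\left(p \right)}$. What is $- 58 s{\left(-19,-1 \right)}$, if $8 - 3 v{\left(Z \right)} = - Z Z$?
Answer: $-7134$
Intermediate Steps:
$v{\left(Z \right)} = \frac{8}{3} + \frac{Z^{2}}{3}$ ($v{\left(Z \right)} = \frac{8}{3} - \frac{- Z Z}{3} = \frac{8}{3} - \frac{\left(-1\right) Z^{2}}{3} = \frac{8}{3} + \frac{Z^{2}}{3}$)
$s{\left(p,D \right)} = \frac{8}{3} + \frac{p^{2}}{3}$
$- 58 s{\left(-19,-1 \right)} = - 58 \left(\frac{8}{3} + \frac{\left(-19\right)^{2}}{3}\right) = - 58 \left(\frac{8}{3} + \frac{1}{3} \cdot 361\right) = - 58 \left(\frac{8}{3} + \frac{361}{3}\right) = \left(-58\right) 123 = -7134$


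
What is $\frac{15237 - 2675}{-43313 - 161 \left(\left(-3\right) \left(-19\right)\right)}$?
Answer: $- \frac{6281}{26245} \approx -0.23932$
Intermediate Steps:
$\frac{15237 - 2675}{-43313 - 161 \left(\left(-3\right) \left(-19\right)\right)} = \frac{12562}{-43313 - 9177} = \frac{12562}{-52490} = 12562 \left(- \frac{1}{52490}\right) = - \frac{6281}{26245}$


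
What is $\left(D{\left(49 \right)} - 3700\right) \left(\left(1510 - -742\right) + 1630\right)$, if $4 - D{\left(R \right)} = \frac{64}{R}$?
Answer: $- \frac{703294176}{49} \approx -1.4353 \cdot 10^{7}$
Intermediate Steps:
$D{\left(R \right)} = 4 - \frac{64}{R}$
$\left(D{\left(49 \right)} - 3700\right) \left(\left(1510 - -742\right) + 1630\right) = \left(\left(4 - \frac{64}{49}\right) - 3700\right) \left(\left(1510 - -742\right) + 1630\right) = \left(\left(4 - \frac{64}{49}\right) - 3700\right) \left(\left(1510 + 742\right) + 1630\right) = \left(\left(4 - \frac{64}{49}\right) - 3700\right) \left(2252 + 1630\right) = \left(\frac{132}{49} - 3700\right) 3882 = \left(- \frac{181168}{49}\right) 3882 = - \frac{703294176}{49}$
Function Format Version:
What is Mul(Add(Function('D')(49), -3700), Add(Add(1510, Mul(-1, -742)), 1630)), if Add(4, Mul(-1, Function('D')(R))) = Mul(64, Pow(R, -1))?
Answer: Rational(-703294176, 49) ≈ -1.4353e+7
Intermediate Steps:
Function('D')(R) = Add(4, Mul(-64, Pow(R, -1))) (Function('D')(R) = Add(4, Mul(-1, Mul(64, Pow(R, -1)))) = Add(4, Mul(-64, Pow(R, -1))))
Mul(Add(Function('D')(49), -3700), Add(Add(1510, Mul(-1, -742)), 1630)) = Mul(Add(Add(4, Mul(-64, Pow(49, -1))), -3700), Add(Add(1510, Mul(-1, -742)), 1630)) = Mul(Add(Add(4, Mul(-64, Rational(1, 49))), -3700), Add(Add(1510, 742), 1630)) = Mul(Add(Add(4, Rational(-64, 49)), -3700), Add(2252, 1630)) = Mul(Add(Rational(132, 49), -3700), 3882) = Mul(Rational(-181168, 49), 3882) = Rational(-703294176, 49)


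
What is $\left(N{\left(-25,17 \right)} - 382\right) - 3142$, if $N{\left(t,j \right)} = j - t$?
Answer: $-3482$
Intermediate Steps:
$\left(N{\left(-25,17 \right)} - 382\right) - 3142 = \left(\left(17 - -25\right) - 382\right) - 3142 = \left(\left(17 + 25\right) - 382\right) - 3142 = \left(42 - 382\right) - 3142 = -340 - 3142 = -3482$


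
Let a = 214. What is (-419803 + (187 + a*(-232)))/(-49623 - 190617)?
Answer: 29329/15015 ≈ 1.9533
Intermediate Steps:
(-419803 + (187 + a*(-232)))/(-49623 - 190617) = (-419803 + (187 + 214*(-232)))/(-49623 - 190617) = (-419803 + (187 - 49648))/(-240240) = (-419803 - 49461)*(-1/240240) = -469264*(-1/240240) = 29329/15015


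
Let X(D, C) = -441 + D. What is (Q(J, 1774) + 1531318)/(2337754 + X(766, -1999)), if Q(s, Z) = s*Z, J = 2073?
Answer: 5208820/2338079 ≈ 2.2278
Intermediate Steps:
Q(s, Z) = Z*s
(Q(J, 1774) + 1531318)/(2337754 + X(766, -1999)) = (1774*2073 + 1531318)/(2337754 + (-441 + 766)) = (3677502 + 1531318)/(2337754 + 325) = 5208820/2338079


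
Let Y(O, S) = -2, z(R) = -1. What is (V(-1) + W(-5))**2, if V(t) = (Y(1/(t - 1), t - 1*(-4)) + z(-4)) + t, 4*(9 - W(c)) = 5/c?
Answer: 441/16 ≈ 27.563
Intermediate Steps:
W(c) = 9 - 5/(4*c)
V(t) = -3 + t (V(t) = (-2 - 1) + t = -3 + t)
(V(-1) + W(-5))**2 = ((-3 - 1) + (9 - 5/4/(-5)))**2 = (-4 + (9 - 5/4*(-1/5)))**2 = (-4 + (9 + 1/4))**2 = (-4 + 37/4)**2 = (21/4)**2 = 441/16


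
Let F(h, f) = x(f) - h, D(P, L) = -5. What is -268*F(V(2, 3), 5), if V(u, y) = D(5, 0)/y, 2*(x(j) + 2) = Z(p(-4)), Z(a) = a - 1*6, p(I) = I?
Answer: 4288/3 ≈ 1429.3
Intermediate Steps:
Z(a) = -6 + a (Z(a) = a - 6 = -6 + a)
x(j) = -7 (x(j) = -2 + (-6 - 4)/2 = -2 + (½)*(-10) = -2 - 5 = -7)
V(u, y) = -5/y
F(h, f) = -7 - h
-268*F(V(2, 3), 5) = -268*(-7 - (-5)/3) = -268*(-7 - 1*(-5/3)) = -268*(-7 + 5/3) = -268*(-16/3) = 4288/3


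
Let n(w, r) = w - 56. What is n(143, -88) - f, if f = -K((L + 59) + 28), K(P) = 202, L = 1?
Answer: 289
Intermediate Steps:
f = -202 (f = -1*202 = -202)
n(w, r) = -56 + w
n(143, -88) - f = (-56 + 143) - 1*(-202) = 87 + 202 = 289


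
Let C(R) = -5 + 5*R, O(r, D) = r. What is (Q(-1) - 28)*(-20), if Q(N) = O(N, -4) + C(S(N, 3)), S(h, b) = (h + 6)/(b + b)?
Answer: 1790/3 ≈ 596.67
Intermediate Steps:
S(h, b) = (6 + h)/(2*b) (S(h, b) = (6 + h)/((2*b)) = (6 + h)*(1/(2*b)) = (6 + h)/(2*b))
Q(N) = 11*N/6 (Q(N) = N + (-5 + 5*((½)*(6 + N)/3)) = N + (-5 + 5*((½)*(⅓)*(6 + N))) = N + (-5 + 5*(1 + N/6)) = N + (-5 + (5 + 5*N/6)) = N + 5*N/6 = 11*N/6)
(Q(-1) - 28)*(-20) = ((11/6)*(-1) - 28)*(-20) = (-11/6 - 28)*(-20) = -179/6*(-20) = 1790/3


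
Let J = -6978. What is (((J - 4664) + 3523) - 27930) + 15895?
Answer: -20154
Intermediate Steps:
(((J - 4664) + 3523) - 27930) + 15895 = (((-6978 - 4664) + 3523) - 27930) + 15895 = ((-11642 + 3523) - 27930) + 15895 = (-8119 - 27930) + 15895 = -36049 + 15895 = -20154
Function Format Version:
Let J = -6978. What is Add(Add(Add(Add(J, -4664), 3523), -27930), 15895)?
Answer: -20154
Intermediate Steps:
Add(Add(Add(Add(J, -4664), 3523), -27930), 15895) = Add(Add(Add(Add(-6978, -4664), 3523), -27930), 15895) = Add(Add(Add(-11642, 3523), -27930), 15895) = Add(Add(-8119, -27930), 15895) = Add(-36049, 15895) = -20154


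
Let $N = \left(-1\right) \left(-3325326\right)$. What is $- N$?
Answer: $-3325326$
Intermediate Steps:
$N = 3325326$
$- N = \left(-1\right) 3325326 = -3325326$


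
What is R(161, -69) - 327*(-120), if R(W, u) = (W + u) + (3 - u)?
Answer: 39404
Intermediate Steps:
R(W, u) = 3 + W
R(161, -69) - 327*(-120) = (3 + 161) - 327*(-120) = 164 - 1*(-39240) = 164 + 39240 = 39404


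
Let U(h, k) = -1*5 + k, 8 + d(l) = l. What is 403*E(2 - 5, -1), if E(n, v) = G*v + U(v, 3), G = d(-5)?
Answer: 4433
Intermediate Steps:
d(l) = -8 + l
G = -13 (G = -8 - 5 = -13)
U(h, k) = -5 + k
E(n, v) = -2 - 13*v (E(n, v) = -13*v + (-5 + 3) = -13*v - 2 = -2 - 13*v)
403*E(2 - 5, -1) = 403*(-2 - 13*(-1)) = 403*(-2 + 13) = 403*11 = 4433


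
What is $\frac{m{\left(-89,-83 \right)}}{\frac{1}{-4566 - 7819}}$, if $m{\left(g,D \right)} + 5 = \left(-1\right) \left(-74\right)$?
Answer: $-854565$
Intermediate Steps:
$m{\left(g,D \right)} = 69$ ($m{\left(g,D \right)} = -5 - -74 = -5 + 74 = 69$)
$\frac{m{\left(-89,-83 \right)}}{\frac{1}{-4566 - 7819}} = \frac{69}{\frac{1}{-4566 - 7819}} = \frac{69}{\frac{1}{-12385}} = \frac{69}{- \frac{1}{12385}} = 69 \left(-12385\right) = -854565$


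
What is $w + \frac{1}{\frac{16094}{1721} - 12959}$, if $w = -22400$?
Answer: $- \frac{499214129721}{22286345} \approx -22400.0$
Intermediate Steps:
$w + \frac{1}{\frac{16094}{1721} - 12959} = -22400 + \frac{1}{\frac{16094}{1721} - 12959} = -22400 + \frac{1}{- \frac{22286345}{1721}} = -22400 - \frac{1721}{22286345} = - \frac{499214129721}{22286345}$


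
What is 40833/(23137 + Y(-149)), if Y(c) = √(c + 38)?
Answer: 944753121/535320880 - 40833*I*√111/535320880 ≈ 1.7648 - 0.00080363*I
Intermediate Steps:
Y(c) = √(38 + c)
40833/(23137 + Y(-149)) = 40833/(23137 + √(38 - 149)) = 40833/(23137 + √(-111)) = 40833/(23137 + I*√111)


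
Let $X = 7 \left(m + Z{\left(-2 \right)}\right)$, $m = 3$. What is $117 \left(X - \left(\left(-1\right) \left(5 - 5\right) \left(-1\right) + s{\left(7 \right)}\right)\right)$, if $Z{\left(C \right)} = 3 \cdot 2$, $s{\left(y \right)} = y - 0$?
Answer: $6552$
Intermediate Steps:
$s{\left(y \right)} = y$ ($s{\left(y \right)} = y + 0 = y$)
$Z{\left(C \right)} = 6$
$X = 63$ ($X = 7 \left(3 + 6\right) = 7 \cdot 9 = 63$)
$117 \left(X - \left(\left(-1\right) \left(5 - 5\right) \left(-1\right) + s{\left(7 \right)}\right)\right) = 117 \left(63 - \left(7 - \left(5 - 5\right) \left(-1\right)\right)\right) = 117 \left(63 + \left(0 \left(-1\right) - 7\right)\right) = 117 \left(63 + \left(0 - 7\right)\right) = 117 \left(63 - 7\right) = 117 \cdot 56 = 6552$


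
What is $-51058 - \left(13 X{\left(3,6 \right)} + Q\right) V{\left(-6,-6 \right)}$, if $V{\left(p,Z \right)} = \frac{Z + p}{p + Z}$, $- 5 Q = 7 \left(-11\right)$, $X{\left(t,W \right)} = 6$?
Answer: $- \frac{255757}{5} \approx -51151.0$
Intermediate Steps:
$Q = \frac{77}{5}$ ($Q = - \frac{7 \left(-11\right)}{5} = \left(- \frac{1}{5}\right) \left(-77\right) = \frac{77}{5} \approx 15.4$)
$V{\left(p,Z \right)} = 1$ ($V{\left(p,Z \right)} = \frac{Z + p}{Z + p} = 1$)
$-51058 - \left(13 X{\left(3,6 \right)} + Q\right) V{\left(-6,-6 \right)} = -51058 - \left(13 \cdot 6 + \frac{77}{5}\right) 1 = -51058 - \left(78 + \frac{77}{5}\right) 1 = -51058 - \frac{467}{5} \cdot 1 = -51058 - \frac{467}{5} = - \frac{255757}{5}$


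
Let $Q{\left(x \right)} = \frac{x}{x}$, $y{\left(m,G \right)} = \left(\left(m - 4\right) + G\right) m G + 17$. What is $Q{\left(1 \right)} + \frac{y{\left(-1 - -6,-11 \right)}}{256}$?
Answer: $\frac{823}{256} \approx 3.2148$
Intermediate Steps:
$y{\left(m,G \right)} = 17 + G m \left(-4 + G + m\right)$ ($y{\left(m,G \right)} = \left(\left(-4 + m\right) + G\right) m G + 17 = \left(-4 + G + m\right) m G + 17 = m \left(-4 + G + m\right) G + 17 = G m \left(-4 + G + m\right) + 17 = 17 + G m \left(-4 + G + m\right)$)
$Q{\left(x \right)} = 1$
$Q{\left(1 \right)} + \frac{y{\left(-1 - -6,-11 \right)}}{256} = 1 + \frac{17 - 11 \left(-1 - -6\right)^{2} + \left(-1 - -6\right) \left(-11\right)^{2} - - 44 \left(-1 - -6\right)}{256} = 1 + \left(17 - 11 \left(-1 + 6\right)^{2} + \left(-1 + 6\right) 121 - - 44 \left(-1 + 6\right)\right) \frac{1}{256} = 1 + \left(17 - 11 \cdot 5^{2} + 5 \cdot 121 - \left(-44\right) 5\right) \frac{1}{256} = 1 + \left(17 - 275 + 605 + 220\right) \frac{1}{256} = 1 + 567 \cdot \frac{1}{256} = 1 + \frac{567}{256} = \frac{823}{256}$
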